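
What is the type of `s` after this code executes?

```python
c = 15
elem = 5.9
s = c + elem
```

int + float returns float (15 + 5.9 = 20.9)

float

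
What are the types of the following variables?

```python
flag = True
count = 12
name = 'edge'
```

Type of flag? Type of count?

flag is bool; count is int

bool, int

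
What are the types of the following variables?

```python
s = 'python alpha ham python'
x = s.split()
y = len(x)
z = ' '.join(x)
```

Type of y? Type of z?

len() returns int; str.join() returns str

int, str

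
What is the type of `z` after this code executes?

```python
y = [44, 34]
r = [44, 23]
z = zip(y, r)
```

zip() returns a zip iterator object

zip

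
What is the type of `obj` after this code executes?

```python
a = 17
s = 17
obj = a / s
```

int / int always returns float in Python 3 (17 / 17 = 1)

float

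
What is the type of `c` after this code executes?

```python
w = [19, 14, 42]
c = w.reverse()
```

list.reverse() returns None

NoneType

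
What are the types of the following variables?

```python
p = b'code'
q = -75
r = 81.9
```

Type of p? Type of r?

p is bytes; r is float

bytes, float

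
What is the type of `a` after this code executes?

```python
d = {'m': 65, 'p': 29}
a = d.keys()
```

.keys() returns a dict_keys view object

dict_keys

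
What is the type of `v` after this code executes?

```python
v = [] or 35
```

'or' returns first truthy value (35, which is int)

int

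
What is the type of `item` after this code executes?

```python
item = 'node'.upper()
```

str.upper() returns str

str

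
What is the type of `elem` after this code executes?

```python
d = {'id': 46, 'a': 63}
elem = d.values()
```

.values() returns a dict_values view object

dict_values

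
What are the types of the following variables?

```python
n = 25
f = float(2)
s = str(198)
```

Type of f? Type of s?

f is float; s is str

float, str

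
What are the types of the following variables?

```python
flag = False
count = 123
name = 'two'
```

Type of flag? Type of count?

flag is bool; count is int

bool, int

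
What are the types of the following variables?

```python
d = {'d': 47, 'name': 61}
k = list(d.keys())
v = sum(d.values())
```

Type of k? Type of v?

list(...) returns list; sum of int values returns int

list, int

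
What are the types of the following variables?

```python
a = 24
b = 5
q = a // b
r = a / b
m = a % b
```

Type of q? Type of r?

int // int returns int; int / int returns float

int, float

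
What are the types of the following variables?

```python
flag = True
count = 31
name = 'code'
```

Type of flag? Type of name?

flag is bool; name is str

bool, str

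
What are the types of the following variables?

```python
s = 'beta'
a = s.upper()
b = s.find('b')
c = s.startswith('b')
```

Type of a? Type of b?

str.upper() returns str; str.find() returns int

str, int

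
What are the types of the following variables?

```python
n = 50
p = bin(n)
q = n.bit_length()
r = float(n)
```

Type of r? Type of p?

float() returns float; bin() returns str

float, str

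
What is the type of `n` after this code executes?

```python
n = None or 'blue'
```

'or' with None returns the other value ('blue', str)

str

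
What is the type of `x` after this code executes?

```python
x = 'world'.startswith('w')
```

str.startswith() returns bool

bool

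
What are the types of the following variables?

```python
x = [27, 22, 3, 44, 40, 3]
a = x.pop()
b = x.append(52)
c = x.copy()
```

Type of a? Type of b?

list.pop() returns the element (int); list.append() returns None

int, NoneType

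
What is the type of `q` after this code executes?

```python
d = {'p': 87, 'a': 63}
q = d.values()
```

.values() returns a dict_values view object

dict_values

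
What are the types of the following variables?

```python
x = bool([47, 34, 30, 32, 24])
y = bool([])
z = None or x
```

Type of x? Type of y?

bool() returns bool; bool() returns bool

bool, bool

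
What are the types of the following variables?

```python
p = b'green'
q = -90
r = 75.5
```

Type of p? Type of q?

p is bytes; q is int

bytes, int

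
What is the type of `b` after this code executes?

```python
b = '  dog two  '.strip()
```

str.strip() returns str

str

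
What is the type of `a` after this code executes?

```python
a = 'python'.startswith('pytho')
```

str.startswith() returns bool

bool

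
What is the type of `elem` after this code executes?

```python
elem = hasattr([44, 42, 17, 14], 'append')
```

hasattr() returns bool

bool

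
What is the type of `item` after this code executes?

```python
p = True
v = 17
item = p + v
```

bool + int returns int (True is 1, so 1 + 17 = 18)

int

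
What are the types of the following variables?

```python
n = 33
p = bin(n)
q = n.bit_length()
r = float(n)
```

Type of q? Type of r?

int.bit_length() returns int; float() returns float

int, float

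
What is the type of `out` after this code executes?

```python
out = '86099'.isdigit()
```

str.isdigit() returns bool

bool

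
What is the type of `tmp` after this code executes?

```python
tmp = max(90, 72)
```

max() of ints returns int

int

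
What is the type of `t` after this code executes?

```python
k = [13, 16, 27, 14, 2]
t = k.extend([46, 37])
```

list.extend() returns None

NoneType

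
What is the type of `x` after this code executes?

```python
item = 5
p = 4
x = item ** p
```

int ** positive int returns int (5 ** 4 = 625)

int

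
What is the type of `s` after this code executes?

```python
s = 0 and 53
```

'and' returns the first falsy value (0, which is int)

int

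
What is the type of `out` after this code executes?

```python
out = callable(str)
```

callable() returns bool

bool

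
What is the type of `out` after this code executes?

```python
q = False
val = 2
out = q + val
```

bool + int returns int (False is 0, so 0 + 2 = 2)

int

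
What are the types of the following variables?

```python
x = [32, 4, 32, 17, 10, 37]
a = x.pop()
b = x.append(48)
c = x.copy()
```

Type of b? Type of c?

list.append() returns None; list.copy() returns list

NoneType, list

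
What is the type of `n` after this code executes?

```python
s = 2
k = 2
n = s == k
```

Equality comparison returns bool

bool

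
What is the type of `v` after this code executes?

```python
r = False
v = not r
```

'not' always returns bool

bool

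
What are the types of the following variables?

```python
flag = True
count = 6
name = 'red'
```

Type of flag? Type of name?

flag is bool; name is str

bool, str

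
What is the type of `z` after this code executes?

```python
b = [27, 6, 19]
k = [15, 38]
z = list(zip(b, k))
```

list(zip(...)) returns a list of tuples

list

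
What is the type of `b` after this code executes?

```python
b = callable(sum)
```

callable() returns bool

bool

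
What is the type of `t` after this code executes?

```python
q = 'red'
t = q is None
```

'is' comparison returns bool

bool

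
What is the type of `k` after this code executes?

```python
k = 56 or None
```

'or' returns first truthy value (56, int)

int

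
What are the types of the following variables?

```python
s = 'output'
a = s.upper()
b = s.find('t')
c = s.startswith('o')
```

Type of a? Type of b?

str.upper() returns str; str.find() returns int

str, int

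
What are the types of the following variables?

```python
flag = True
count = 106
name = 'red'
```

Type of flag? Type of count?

flag is bool; count is int

bool, int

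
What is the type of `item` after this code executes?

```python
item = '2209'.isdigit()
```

str.isdigit() returns bool

bool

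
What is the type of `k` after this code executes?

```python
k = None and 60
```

'and' returns first falsy value (None)

NoneType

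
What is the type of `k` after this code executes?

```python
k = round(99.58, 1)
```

round() with ndigits arg returns float

float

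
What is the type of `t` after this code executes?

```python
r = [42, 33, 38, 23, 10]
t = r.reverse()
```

list.reverse() returns None

NoneType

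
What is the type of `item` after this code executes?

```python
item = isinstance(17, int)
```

isinstance() returns bool

bool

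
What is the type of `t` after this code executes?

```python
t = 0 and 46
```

'and' returns the first falsy value (0, which is int)

int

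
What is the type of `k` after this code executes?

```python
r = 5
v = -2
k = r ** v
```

int ** negative int returns float

float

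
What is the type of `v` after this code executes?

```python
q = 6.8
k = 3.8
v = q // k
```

float // float returns float (floor division preserves float type)

float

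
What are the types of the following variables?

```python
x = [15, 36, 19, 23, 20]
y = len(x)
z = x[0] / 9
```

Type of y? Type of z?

len() returns int; int / int returns float

int, float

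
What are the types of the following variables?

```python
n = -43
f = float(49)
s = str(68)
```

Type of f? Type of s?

f is float; s is str

float, str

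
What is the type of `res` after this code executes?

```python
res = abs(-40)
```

abs() of int returns int

int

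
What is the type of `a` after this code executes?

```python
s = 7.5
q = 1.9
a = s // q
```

float // float returns float (floor division preserves float type)

float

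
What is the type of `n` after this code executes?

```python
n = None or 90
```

'or' with None returns the other value (90, int)

int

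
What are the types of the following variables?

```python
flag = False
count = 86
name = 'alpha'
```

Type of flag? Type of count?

flag is bool; count is int

bool, int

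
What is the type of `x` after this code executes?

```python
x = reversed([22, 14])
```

reversed() on a list returns a list_reverseiterator

list_reverseiterator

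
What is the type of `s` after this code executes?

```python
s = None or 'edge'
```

'or' with None returns the other value ('edge', str)

str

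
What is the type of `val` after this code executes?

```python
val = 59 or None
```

'or' returns first truthy value (59, int)

int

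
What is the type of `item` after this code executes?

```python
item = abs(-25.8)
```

abs() of float returns float

float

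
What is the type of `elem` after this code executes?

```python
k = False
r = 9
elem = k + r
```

bool + int returns int (False is 0, so 0 + 9 = 9)

int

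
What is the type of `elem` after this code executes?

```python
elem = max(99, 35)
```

max() of ints returns int

int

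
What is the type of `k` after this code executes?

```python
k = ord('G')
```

ord() returns int (Unicode code point)

int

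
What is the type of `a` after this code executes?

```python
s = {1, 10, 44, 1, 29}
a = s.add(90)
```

set.add() returns None (mutates in place)

NoneType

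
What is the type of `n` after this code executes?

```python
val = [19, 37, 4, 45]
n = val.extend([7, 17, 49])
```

list.extend() returns None

NoneType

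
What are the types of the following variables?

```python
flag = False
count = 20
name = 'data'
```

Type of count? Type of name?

count is int; name is str

int, str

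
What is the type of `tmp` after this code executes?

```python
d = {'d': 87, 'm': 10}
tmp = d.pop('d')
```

dict.pop() returns the value (int)

int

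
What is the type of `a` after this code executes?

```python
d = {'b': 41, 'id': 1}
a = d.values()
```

.values() returns a dict_values view object

dict_values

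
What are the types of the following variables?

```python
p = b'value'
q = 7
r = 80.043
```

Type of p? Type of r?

p is bytes; r is float

bytes, float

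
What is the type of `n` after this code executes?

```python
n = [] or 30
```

'or' returns first truthy value (30, which is int)

int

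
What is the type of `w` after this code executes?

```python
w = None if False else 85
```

Ternary: condition is False, else branch (85) taken → int

int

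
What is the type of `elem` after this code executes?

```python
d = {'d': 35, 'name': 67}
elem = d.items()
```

dict.items() returns a dict_items view

dict_items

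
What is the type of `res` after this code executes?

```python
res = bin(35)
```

bin() returns str representation

str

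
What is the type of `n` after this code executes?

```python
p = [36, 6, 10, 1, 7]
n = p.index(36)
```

list.index() returns int

int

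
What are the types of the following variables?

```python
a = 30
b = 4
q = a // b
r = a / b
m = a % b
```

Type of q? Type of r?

int // int returns int; int / int returns float

int, float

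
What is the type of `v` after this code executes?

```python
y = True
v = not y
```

'not' always returns bool

bool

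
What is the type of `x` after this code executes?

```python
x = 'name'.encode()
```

str.encode() returns bytes

bytes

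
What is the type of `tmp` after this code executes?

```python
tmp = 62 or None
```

'or' returns first truthy value (62, int)

int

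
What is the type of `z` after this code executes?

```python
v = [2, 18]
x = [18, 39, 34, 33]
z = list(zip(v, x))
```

list(zip(...)) returns a list of tuples

list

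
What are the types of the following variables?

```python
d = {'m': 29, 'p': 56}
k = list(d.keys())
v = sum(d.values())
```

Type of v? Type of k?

sum of int values returns int; list(...) returns list

int, list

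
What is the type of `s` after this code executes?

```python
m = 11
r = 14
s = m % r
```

int % int returns int (11 % 14 = 11)

int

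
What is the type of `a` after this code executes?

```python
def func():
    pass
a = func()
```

A function with no return statement returns None

NoneType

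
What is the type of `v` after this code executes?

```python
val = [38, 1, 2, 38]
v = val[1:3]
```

Slicing a list always returns a list

list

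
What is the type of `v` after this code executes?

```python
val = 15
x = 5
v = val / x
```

int / int always returns float in Python 3 (15 / 5 = 3)

float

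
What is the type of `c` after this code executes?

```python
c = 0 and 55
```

'and' returns the first falsy value (0, which is int)

int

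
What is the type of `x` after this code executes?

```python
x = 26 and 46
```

'and' returns the last value when all truthy (46, which is int)

int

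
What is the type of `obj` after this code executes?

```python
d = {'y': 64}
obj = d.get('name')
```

dict.get() returns None when key 'name' is not found and no default given

NoneType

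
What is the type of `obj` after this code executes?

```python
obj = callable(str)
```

callable() returns bool

bool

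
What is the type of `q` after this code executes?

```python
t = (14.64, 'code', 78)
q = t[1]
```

Index 1 of tuple is 'code' which is str

str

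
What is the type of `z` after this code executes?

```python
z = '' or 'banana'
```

'or' returns first truthy value ('banana', which is str)

str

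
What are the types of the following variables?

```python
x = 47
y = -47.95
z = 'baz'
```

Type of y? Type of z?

y is float; z is str

float, str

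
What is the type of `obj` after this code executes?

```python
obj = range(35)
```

range() returns a range object

range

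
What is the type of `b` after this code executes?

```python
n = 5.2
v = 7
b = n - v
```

float - int returns float (5.2 - 7 = -1.8)

float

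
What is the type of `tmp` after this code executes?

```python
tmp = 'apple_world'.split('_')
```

str.split() returns list

list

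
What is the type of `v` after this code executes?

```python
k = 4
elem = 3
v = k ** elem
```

int ** positive int returns int (4 ** 3 = 64)

int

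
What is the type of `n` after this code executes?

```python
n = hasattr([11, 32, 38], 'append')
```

hasattr() returns bool

bool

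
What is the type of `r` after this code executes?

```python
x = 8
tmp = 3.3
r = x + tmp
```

int + float returns float (8 + 3.3 = 11.3)

float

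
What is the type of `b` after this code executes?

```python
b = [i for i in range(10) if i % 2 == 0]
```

A list comprehension [...] produces a list

list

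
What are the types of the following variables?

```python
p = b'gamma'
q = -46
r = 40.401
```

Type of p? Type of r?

p is bytes; r is float

bytes, float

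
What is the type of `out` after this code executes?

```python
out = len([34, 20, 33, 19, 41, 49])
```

len() always returns int

int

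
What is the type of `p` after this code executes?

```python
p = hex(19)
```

hex() returns str representation

str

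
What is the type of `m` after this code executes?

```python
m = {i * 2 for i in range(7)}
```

A set comprehension {expr for x in iterable} produces a set

set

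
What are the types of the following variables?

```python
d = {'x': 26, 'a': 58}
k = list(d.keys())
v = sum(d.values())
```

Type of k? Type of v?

list(...) returns list; sum of int values returns int

list, int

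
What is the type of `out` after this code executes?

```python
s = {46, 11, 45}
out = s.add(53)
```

set.add() returns None (mutates in place)

NoneType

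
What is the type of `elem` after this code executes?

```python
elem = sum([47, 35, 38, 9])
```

sum() of ints returns int

int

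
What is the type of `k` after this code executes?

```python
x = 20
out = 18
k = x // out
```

int // int returns int (20 // 18 = 1)

int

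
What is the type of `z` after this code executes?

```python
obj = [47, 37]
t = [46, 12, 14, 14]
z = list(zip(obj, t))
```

list(zip(...)) returns a list of tuples

list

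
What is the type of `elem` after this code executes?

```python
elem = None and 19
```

'and' returns first falsy value (None)

NoneType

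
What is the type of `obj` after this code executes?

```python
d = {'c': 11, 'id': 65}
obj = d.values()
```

.values() returns a dict_values view object

dict_values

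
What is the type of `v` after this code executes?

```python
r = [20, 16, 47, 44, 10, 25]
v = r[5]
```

Indexing a list of ints returns int (r[5] = 25)

int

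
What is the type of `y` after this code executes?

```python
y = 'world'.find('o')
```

str.find() returns int (index, or -1)

int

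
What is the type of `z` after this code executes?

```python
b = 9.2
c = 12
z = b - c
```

float - int returns float (9.2 - 12 = -2.8)

float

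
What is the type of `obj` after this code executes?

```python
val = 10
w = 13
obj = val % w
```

int % int returns int (10 % 13 = 10)

int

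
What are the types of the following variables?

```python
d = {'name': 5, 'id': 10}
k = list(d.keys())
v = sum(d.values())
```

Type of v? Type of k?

sum of int values returns int; list(...) returns list

int, list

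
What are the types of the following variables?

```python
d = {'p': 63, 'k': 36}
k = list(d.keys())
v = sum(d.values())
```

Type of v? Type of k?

sum of int values returns int; list(...) returns list

int, list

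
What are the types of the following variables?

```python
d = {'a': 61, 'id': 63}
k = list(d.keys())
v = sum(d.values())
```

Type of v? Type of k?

sum of int values returns int; list(...) returns list

int, list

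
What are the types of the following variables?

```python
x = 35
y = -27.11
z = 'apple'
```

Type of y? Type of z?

y is float; z is str

float, str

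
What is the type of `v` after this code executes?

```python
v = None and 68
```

'and' returns first falsy value (None)

NoneType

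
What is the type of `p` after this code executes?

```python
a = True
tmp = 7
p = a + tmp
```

bool + int returns int (True is 1, so 1 + 7 = 8)

int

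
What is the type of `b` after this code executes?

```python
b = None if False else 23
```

Ternary: condition is False, else branch (23) taken → int

int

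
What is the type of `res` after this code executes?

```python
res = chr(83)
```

chr() returns str (single character)

str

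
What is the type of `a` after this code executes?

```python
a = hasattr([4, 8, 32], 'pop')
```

hasattr() returns bool

bool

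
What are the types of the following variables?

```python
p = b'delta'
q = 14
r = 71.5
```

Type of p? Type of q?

p is bytes; q is int

bytes, int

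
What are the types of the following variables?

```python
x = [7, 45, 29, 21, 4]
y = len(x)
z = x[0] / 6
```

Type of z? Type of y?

int / int returns float; len() returns int

float, int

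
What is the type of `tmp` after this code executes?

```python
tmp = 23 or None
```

'or' returns first truthy value (23, int)

int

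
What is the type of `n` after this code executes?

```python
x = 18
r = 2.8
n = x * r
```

int * float returns float (18 * 2.8 = 50.4)

float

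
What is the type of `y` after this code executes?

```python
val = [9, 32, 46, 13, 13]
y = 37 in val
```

'in' operator returns bool

bool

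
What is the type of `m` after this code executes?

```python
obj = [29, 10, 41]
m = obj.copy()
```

list.copy() returns list

list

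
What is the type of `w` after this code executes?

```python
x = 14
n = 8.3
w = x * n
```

int * float returns float (14 * 8.3 = 116.2)

float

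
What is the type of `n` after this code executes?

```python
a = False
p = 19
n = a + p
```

bool + int returns int (False is 0, so 0 + 19 = 19)

int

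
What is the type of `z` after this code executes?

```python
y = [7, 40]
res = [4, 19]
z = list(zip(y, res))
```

list(zip(...)) returns a list of tuples

list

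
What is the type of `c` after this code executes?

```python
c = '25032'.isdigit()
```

str.isdigit() returns bool

bool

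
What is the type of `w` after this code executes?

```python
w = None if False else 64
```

Ternary: condition is False, else branch (64) taken → int

int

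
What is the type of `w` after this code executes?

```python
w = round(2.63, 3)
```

round() with ndigits arg returns float

float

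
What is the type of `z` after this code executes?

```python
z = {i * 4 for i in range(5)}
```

A set comprehension {expr for x in iterable} produces a set

set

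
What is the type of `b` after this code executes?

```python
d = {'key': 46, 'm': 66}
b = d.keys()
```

.keys() returns a dict_keys view object

dict_keys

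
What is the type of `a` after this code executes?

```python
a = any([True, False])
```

any() returns bool

bool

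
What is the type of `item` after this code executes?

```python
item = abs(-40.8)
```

abs() of float returns float

float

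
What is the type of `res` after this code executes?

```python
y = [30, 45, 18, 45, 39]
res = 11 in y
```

'in' operator returns bool

bool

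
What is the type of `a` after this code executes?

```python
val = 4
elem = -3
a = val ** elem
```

int ** negative int returns float

float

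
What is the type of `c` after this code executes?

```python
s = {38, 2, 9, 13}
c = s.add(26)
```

set.add() returns None (mutates in place)

NoneType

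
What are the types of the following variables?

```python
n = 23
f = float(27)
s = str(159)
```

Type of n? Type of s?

n is int; s is str

int, str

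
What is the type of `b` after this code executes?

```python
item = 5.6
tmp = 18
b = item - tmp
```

float - int returns float (5.6 - 18 = -12.4)

float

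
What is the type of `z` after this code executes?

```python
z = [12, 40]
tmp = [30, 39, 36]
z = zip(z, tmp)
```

zip() returns a zip iterator object

zip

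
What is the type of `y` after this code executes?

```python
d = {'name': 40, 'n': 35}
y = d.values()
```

.values() returns a dict_values view object

dict_values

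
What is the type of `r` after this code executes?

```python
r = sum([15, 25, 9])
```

sum() of ints returns int

int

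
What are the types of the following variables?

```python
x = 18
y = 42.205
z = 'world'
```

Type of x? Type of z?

x is int; z is str

int, str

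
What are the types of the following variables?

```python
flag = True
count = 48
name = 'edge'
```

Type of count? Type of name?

count is int; name is str

int, str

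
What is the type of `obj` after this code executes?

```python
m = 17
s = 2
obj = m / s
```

int / int always returns float in Python 3 (17 / 2 = 8.5)

float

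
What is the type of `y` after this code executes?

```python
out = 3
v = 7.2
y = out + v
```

int + float returns float (3 + 7.2 = 10.2)

float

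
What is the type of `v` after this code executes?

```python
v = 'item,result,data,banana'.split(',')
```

str.split() returns list

list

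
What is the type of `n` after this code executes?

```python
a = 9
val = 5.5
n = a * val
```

int * float returns float (9 * 5.5 = 49.5)

float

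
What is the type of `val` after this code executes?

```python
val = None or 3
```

'or' with None returns the other value (3, int)

int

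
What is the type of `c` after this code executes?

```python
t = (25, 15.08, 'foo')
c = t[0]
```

Index 0 of tuple is 25 which is int

int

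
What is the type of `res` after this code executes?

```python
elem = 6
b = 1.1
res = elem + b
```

int + float returns float (6 + 1.1 = 7.1)

float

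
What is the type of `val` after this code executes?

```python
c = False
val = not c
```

'not' always returns bool

bool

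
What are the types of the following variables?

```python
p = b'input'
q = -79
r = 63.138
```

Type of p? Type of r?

p is bytes; r is float

bytes, float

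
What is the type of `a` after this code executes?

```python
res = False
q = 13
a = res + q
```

bool + int returns int (False is 0, so 0 + 13 = 13)

int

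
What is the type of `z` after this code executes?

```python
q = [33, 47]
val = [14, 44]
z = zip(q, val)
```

zip() returns a zip iterator object

zip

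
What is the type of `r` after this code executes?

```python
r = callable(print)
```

callable() returns bool

bool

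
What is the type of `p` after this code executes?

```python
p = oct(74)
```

oct() returns str representation

str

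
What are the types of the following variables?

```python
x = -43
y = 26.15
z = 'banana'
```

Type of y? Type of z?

y is float; z is str

float, str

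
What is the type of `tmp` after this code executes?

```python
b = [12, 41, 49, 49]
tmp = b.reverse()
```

list.reverse() returns None

NoneType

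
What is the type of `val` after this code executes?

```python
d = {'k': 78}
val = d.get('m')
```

dict.get() returns None when key 'm' is not found and no default given

NoneType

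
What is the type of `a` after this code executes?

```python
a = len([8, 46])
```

len() always returns int

int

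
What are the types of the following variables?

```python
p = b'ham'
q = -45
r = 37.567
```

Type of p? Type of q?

p is bytes; q is int

bytes, int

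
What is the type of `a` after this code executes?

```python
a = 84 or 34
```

'or' returns the first truthy value (84, which is int)

int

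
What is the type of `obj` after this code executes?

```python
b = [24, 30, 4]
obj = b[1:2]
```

Slicing a list always returns a list

list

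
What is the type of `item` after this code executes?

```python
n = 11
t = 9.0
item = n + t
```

int + float returns float (11 + 9.0 = 20.0)

float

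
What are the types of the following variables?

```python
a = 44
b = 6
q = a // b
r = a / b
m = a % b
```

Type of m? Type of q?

int % int returns int; int // int returns int

int, int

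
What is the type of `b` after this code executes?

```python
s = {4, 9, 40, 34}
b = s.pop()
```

Popping from a set of ints returns int

int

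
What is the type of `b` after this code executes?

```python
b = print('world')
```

print() returns None

NoneType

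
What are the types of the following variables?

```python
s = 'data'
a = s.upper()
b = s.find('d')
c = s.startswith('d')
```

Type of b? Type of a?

str.find() returns int; str.upper() returns str

int, str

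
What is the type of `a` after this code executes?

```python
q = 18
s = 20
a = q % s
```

int % int returns int (18 % 20 = 18)

int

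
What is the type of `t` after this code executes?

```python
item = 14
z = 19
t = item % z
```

int % int returns int (14 % 19 = 14)

int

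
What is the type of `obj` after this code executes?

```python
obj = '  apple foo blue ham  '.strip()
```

str.strip() returns str

str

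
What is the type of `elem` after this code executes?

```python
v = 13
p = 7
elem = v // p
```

int // int returns int (13 // 7 = 1)

int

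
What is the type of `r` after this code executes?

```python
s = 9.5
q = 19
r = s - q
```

float - int returns float (9.5 - 19 = -9.5)

float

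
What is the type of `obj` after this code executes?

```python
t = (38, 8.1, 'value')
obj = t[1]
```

Index 1 of tuple is 8.1 which is float

float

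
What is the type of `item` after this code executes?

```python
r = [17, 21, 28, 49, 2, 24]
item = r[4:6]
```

Slicing a list always returns a list

list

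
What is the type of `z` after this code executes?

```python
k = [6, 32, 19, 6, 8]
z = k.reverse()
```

list.reverse() returns None

NoneType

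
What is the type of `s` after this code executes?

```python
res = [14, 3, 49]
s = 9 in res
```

'in' operator returns bool

bool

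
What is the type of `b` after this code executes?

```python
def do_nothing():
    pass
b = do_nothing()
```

A function with no return statement returns None

NoneType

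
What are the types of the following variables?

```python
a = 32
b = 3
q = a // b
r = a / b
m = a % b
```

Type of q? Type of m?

int // int returns int; int % int returns int

int, int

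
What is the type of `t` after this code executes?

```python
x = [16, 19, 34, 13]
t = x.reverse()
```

list.reverse() returns None

NoneType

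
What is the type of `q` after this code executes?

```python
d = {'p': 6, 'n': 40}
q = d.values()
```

.values() returns a dict_values view object

dict_values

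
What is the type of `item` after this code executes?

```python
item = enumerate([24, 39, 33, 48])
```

enumerate() returns an enumerate iterator object

enumerate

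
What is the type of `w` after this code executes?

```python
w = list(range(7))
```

list(range(...)) returns list

list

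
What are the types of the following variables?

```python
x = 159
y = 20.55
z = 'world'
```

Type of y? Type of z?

y is float; z is str

float, str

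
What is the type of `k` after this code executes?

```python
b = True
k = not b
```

'not' always returns bool

bool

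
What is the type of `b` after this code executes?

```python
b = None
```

None has type NoneType

NoneType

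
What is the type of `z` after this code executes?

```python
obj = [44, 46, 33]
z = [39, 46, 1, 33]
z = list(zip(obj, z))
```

list(zip(...)) returns a list of tuples

list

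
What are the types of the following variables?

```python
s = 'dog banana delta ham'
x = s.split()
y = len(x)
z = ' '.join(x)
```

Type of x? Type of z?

str.split() returns list; str.join() returns str

list, str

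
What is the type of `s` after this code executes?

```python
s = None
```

None has type NoneType

NoneType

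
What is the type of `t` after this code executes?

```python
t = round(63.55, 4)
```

round() with ndigits arg returns float

float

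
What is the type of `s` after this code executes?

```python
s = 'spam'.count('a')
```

str.count() returns int

int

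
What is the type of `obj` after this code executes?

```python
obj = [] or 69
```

'or' returns first truthy value (69, which is int)

int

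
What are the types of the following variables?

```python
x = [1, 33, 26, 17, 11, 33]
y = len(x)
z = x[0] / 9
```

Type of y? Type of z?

len() returns int; int / int returns float

int, float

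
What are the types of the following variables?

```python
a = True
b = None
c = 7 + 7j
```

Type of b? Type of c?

b is NoneType; c is complex

NoneType, complex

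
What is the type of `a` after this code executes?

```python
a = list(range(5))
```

list(range(...)) returns list

list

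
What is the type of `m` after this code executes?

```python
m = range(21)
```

range() returns a range object

range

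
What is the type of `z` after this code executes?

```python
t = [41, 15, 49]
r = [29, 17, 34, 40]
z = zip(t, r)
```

zip() returns a zip iterator object

zip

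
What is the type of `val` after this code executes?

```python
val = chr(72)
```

chr() returns str (single character)

str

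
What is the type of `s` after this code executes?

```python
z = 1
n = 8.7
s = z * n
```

int * float returns float (1 * 8.7 = 8.7)

float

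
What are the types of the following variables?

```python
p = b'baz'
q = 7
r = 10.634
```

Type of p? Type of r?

p is bytes; r is float

bytes, float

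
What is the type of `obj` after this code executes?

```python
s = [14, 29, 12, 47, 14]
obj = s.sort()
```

list.sort() returns None (sorts in place)

NoneType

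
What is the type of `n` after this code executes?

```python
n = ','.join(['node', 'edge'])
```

str.join() returns str

str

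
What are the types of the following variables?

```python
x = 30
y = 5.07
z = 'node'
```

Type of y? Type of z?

y is float; z is str

float, str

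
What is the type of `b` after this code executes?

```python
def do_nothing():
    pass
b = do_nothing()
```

A function with no return statement returns None

NoneType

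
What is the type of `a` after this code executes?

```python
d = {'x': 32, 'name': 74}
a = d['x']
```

Accessing dict[str, int] with key 'x' returns int value 32

int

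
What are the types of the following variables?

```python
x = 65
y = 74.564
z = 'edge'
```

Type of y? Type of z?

y is float; z is str

float, str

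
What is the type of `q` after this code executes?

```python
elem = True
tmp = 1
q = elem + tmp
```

bool + int returns int (True is 1, so 1 + 1 = 2)

int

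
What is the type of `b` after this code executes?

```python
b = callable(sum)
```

callable() returns bool

bool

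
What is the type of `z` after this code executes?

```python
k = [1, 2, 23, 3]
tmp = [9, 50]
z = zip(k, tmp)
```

zip() returns a zip iterator object

zip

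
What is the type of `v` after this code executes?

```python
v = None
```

None has type NoneType

NoneType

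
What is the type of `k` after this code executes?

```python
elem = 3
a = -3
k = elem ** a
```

int ** negative int returns float

float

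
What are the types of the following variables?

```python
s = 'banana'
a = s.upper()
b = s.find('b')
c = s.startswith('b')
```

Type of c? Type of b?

str.startswith() returns bool; str.find() returns int

bool, int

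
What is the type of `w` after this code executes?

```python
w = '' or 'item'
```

'or' returns first truthy value ('item', which is str)

str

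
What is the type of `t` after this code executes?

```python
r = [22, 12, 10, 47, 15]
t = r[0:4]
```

Slicing a list always returns a list

list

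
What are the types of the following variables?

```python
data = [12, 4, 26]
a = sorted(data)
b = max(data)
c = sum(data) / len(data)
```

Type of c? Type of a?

int / int returns float; sorted() returns list

float, list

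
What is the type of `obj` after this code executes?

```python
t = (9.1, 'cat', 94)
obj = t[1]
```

Index 1 of tuple is 'cat' which is str

str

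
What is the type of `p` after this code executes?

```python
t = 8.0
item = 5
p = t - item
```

float - int returns float (8.0 - 5 = 3.0)

float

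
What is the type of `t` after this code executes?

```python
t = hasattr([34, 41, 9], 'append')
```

hasattr() returns bool

bool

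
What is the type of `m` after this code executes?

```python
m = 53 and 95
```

'and' returns the last value when all truthy (95, which is int)

int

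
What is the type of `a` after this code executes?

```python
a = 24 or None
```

'or' returns first truthy value (24, int)

int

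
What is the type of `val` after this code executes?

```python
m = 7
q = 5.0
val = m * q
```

int * float returns float (7 * 5.0 = 35.0)

float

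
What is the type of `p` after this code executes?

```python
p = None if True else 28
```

Ternary: condition is True, if branch (None) taken → NoneType

NoneType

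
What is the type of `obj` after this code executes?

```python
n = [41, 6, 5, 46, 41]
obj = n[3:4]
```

Slicing a list always returns a list

list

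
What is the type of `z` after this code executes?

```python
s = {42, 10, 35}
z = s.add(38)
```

set.add() returns None (mutates in place)

NoneType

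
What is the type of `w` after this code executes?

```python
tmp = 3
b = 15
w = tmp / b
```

int / int always returns float in Python 3 (3 / 15 = 0.2)

float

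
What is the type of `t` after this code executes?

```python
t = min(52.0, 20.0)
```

min() of floats returns float

float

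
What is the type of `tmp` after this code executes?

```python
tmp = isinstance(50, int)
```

isinstance() returns bool

bool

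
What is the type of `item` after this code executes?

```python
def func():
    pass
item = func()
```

A function with no return statement returns None

NoneType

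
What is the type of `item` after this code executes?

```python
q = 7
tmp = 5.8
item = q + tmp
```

int + float returns float (7 + 5.8 = 12.8)

float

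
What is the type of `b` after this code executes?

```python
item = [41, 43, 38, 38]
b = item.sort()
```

list.sort() returns None (sorts in place)

NoneType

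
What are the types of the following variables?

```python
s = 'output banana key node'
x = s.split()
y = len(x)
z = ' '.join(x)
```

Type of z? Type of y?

str.join() returns str; len() returns int

str, int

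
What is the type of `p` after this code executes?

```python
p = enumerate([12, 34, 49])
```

enumerate() returns an enumerate iterator object

enumerate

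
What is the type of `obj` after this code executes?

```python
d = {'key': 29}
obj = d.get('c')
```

dict.get() returns None when key 'c' is not found and no default given

NoneType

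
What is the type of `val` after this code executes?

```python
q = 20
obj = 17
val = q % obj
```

int % int returns int (20 % 17 = 3)

int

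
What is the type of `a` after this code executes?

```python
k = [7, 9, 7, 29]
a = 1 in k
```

'in' operator returns bool

bool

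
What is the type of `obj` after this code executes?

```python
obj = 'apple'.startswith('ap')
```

str.startswith() returns bool

bool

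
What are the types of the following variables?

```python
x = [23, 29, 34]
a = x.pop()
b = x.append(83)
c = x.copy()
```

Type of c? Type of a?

list.copy() returns list; list.pop() returns the element (int)

list, int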